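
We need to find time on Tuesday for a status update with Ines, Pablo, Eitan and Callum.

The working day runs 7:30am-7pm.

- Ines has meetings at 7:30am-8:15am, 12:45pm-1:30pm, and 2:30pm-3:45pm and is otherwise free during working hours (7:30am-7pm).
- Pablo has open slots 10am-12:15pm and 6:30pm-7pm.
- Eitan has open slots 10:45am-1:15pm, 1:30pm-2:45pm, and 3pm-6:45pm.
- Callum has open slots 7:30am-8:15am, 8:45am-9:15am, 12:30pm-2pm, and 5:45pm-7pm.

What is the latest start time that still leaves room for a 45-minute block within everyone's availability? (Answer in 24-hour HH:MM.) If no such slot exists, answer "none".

Ines free within 07:30–19:00: 08:15–12:45, 13:30–14:30, 15:45–19:00.
Ines ∩ Pablo: 10:00–12:15, 18:30–19:00.
Ines ∩ Pablo ∩ Eitan: 10:45–12:15, 18:30–18:45.
Ines ∩ Pablo ∩ Eitan ∩ Callum: 18:30–18:45.
Windows ≥ 45 min: (none).

none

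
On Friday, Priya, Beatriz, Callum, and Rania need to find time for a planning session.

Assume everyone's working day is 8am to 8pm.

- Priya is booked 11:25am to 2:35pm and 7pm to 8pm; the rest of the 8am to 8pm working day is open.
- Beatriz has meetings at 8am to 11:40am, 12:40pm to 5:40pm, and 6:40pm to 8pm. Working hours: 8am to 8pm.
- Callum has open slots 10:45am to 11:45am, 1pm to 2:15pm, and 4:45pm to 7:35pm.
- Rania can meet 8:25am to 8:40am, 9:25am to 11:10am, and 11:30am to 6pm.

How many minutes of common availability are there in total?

20 minutes

Priya free within 08:00–20:00: 08:00–11:25, 14:35–19:00.
Beatriz free within 08:00–20:00: 11:40–12:40, 17:40–18:40.
Priya ∩ Beatriz: 17:40–18:40.
Priya ∩ Beatriz ∩ Callum: 17:40–18:40.
Priya ∩ Beatriz ∩ Callum ∩ Rania: 17:40–18:00.
Total common minutes: 20.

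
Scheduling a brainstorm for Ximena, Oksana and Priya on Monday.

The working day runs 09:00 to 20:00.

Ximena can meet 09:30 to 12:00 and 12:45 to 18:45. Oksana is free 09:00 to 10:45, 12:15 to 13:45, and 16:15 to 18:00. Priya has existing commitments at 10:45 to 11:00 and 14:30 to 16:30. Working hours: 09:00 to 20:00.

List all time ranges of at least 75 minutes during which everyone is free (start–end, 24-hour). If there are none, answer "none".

09:30–10:45, 16:30–18:00

Priya free within 09:00–20:00: 09:00–10:45, 11:00–14:30, 16:30–20:00.
Ximena ∩ Oksana: 09:30–10:45, 12:45–13:45, 16:15–18:00.
Ximena ∩ Oksana ∩ Priya: 09:30–10:45, 12:45–13:45, 16:30–18:00.
Windows ≥ 75 min: 09:30–10:45, 16:30–18:00.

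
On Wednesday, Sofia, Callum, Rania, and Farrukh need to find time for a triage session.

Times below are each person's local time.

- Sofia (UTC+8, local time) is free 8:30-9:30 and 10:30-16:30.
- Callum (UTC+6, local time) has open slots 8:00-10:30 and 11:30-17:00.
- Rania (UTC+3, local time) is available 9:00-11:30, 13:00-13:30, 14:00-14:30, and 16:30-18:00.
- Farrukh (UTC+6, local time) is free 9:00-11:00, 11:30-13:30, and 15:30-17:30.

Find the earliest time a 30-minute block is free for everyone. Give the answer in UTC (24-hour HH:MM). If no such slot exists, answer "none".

06:00

Sofia → UTC: 00:30–01:30, 02:30–08:30.
Callum → UTC: 02:00–04:30, 05:30–11:00.
Rania → UTC: 06:00–08:30, 10:00–10:30, 11:00–11:30, 13:30–15:00.
Farrukh → UTC: 03:00–05:00, 05:30–07:30, 09:30–11:30.
Sofia ∩ Callum: 02:30–04:30, 05:30–08:30.
Sofia ∩ Callum ∩ Rania: 06:00–08:30.
Sofia ∩ Callum ∩ Rania ∩ Farrukh: 06:00–07:30.
Windows ≥ 30 min: 06:00–07:30.
Earliest such window starts at 06:00.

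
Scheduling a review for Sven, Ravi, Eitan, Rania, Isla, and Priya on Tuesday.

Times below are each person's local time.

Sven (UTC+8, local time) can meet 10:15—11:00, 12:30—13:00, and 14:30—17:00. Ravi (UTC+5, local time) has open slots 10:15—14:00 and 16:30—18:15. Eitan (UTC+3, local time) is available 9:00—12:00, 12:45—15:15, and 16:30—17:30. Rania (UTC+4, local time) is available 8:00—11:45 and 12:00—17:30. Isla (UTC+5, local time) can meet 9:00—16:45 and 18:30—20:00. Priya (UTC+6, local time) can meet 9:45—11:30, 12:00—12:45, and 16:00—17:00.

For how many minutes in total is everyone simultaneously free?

Sven → UTC: 02:15–03:00, 04:30–05:00, 06:30–09:00.
Ravi → UTC: 05:15–09:00, 11:30–13:15.
Eitan → UTC: 06:00–09:00, 09:45–12:15, 13:30–14:30.
Rania → UTC: 04:00–07:45, 08:00–13:30.
Isla → UTC: 04:00–11:45, 13:30–15:00.
Priya → UTC: 03:45–05:30, 06:00–06:45, 10:00–11:00.
Sven ∩ Ravi: 06:30–09:00.
Sven ∩ Ravi ∩ Eitan: 06:30–09:00.
Sven ∩ Ravi ∩ Eitan ∩ Rania: 06:30–07:45, 08:00–09:00.
Sven ∩ Ravi ∩ Eitan ∩ Rania ∩ Isla: 06:30–07:45, 08:00–09:00.
Sven ∩ Ravi ∩ Eitan ∩ Rania ∩ Isla ∩ Priya: 06:30–06:45.
Total common minutes: 15.

15 minutes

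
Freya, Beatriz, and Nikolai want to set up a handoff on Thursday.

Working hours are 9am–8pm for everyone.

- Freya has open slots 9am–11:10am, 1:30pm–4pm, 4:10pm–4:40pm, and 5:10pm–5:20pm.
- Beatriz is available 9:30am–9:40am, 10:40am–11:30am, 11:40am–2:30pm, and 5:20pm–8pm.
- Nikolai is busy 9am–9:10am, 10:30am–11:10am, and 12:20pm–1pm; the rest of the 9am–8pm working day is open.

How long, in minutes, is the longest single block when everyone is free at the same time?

60 minutes

Nikolai free within 09:00–20:00: 09:10–10:30, 11:10–12:20, 13:00–20:00.
Freya ∩ Beatriz: 09:30–09:40, 10:40–11:10, 13:30–14:30.
Freya ∩ Beatriz ∩ Nikolai: 09:30–09:40, 13:30–14:30.
Common window lengths: 10, 60 min; longest is 60.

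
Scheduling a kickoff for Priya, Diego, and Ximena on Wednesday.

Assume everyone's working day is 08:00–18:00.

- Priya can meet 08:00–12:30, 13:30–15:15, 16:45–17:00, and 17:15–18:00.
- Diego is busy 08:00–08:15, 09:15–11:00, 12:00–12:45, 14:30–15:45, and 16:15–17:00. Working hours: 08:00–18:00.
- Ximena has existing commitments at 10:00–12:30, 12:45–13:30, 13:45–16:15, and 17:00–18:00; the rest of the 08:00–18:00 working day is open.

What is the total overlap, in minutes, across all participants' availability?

75 minutes

Diego free within 08:00–18:00: 08:15–09:15, 11:00–12:00, 12:45–14:30, 15:45–16:15, 17:00–18:00.
Ximena free within 08:00–18:00: 08:00–10:00, 12:30–12:45, 13:30–13:45, 16:15–17:00.
Priya ∩ Diego: 08:15–09:15, 11:00–12:00, 13:30–14:30, 17:15–18:00.
Priya ∩ Diego ∩ Ximena: 08:15–09:15, 13:30–13:45.
Total common minutes: 60 + 15 = 75.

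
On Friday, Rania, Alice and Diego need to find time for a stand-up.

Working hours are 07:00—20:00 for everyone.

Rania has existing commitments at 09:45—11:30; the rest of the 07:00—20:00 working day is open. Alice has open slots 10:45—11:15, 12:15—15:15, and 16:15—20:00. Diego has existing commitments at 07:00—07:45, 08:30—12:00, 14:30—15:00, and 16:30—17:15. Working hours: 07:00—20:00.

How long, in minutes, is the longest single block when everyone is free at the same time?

Rania free within 07:00–20:00: 07:00–09:45, 11:30–20:00.
Diego free within 07:00–20:00: 07:45–08:30, 12:00–14:30, 15:00–16:30, 17:15–20:00.
Rania ∩ Alice: 12:15–15:15, 16:15–20:00.
Rania ∩ Alice ∩ Diego: 12:15–14:30, 15:00–15:15, 16:15–16:30, 17:15–20:00.
Common window lengths: 135, 15, 15, 165 min; longest is 165.

165 minutes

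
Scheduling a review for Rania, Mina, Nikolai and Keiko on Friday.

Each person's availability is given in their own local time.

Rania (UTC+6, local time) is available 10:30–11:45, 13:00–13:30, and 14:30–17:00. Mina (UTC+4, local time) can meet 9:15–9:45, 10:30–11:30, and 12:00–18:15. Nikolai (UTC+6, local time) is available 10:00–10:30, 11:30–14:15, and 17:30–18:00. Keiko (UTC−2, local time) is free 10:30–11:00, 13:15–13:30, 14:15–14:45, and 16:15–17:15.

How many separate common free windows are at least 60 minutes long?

0

Rania → UTC: 04:30–05:45, 07:00–07:30, 08:30–11:00.
Mina → UTC: 05:15–05:45, 06:30–07:30, 08:00–14:15.
Nikolai → UTC: 04:00–04:30, 05:30–08:15, 11:30–12:00.
Keiko → UTC: 12:30–13:00, 15:15–15:30, 16:15–16:45, 18:15–19:15.
Rania ∩ Mina: 05:15–05:45, 07:00–07:30, 08:30–11:00.
Rania ∩ Mina ∩ Nikolai: 05:30–05:45, 07:00–07:30.
Rania ∩ Mina ∩ Nikolai ∩ Keiko: (none).
Windows ≥ 60 min: (none).
That's 0 windows.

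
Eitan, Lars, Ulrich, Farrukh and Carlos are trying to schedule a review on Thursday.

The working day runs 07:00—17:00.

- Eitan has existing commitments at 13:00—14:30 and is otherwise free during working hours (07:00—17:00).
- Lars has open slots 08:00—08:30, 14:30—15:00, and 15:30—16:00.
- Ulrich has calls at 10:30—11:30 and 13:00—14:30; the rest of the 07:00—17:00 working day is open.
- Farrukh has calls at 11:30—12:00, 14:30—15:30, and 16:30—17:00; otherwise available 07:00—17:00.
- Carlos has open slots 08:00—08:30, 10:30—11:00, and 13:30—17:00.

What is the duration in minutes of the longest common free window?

Eitan free within 07:00–17:00: 07:00–13:00, 14:30–17:00.
Ulrich free within 07:00–17:00: 07:00–10:30, 11:30–13:00, 14:30–17:00.
Farrukh free within 07:00–17:00: 07:00–11:30, 12:00–14:30, 15:30–16:30.
Eitan ∩ Lars: 08:00–08:30, 14:30–15:00, 15:30–16:00.
Eitan ∩ Lars ∩ Ulrich: 08:00–08:30, 14:30–15:00, 15:30–16:00.
Eitan ∩ Lars ∩ Ulrich ∩ Farrukh: 08:00–08:30, 15:30–16:00.
Eitan ∩ Lars ∩ Ulrich ∩ Farrukh ∩ Carlos: 08:00–08:30, 15:30–16:00.
Common window lengths: 30, 30 min; longest is 30.

30 minutes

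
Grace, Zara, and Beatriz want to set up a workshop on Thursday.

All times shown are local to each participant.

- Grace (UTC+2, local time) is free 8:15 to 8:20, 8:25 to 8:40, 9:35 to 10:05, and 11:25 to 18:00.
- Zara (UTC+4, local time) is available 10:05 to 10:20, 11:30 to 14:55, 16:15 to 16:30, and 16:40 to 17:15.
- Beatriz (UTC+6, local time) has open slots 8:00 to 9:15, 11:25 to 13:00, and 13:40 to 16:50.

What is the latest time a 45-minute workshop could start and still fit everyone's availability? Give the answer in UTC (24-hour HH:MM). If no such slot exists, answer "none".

Grace → UTC: 06:15–06:20, 06:25–06:40, 07:35–08:05, 09:25–16:00.
Zara → UTC: 06:05–06:20, 07:30–10:55, 12:15–12:30, 12:40–13:15.
Beatriz → UTC: 02:00–03:15, 05:25–07:00, 07:40–10:50.
Grace ∩ Zara: 06:15–06:20, 07:35–08:05, 09:25–10:55, 12:15–12:30, 12:40–13:15.
Grace ∩ Zara ∩ Beatriz: 06:15–06:20, 07:40–08:05, 09:25–10:50.
Windows ≥ 45 min: 09:25–10:50.
Latest start in the last window 09:25–10:50 is 10:50 − 45 min = 10:05.

10:05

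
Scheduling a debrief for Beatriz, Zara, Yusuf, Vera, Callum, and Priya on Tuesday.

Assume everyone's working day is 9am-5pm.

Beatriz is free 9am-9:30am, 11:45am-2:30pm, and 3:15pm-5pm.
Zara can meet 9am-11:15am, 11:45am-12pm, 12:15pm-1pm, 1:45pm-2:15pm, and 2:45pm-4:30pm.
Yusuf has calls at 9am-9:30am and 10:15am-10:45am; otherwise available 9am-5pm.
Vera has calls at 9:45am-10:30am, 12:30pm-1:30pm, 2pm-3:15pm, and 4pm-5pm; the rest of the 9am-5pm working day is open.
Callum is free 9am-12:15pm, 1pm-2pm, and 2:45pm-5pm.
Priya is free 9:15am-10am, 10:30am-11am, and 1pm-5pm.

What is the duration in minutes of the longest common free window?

Yusuf free within 09:00–17:00: 09:30–10:15, 10:45–17:00.
Vera free within 09:00–17:00: 09:00–09:45, 10:30–12:30, 13:30–14:00, 15:15–16:00.
Beatriz ∩ Zara: 09:00–09:30, 11:45–12:00, 12:15–13:00, 13:45–14:15, 15:15–16:30.
Beatriz ∩ Zara ∩ Yusuf: 11:45–12:00, 12:15–13:00, 13:45–14:15, 15:15–16:30.
Beatriz ∩ Zara ∩ Yusuf ∩ Vera: 11:45–12:00, 12:15–12:30, 13:45–14:00, 15:15–16:00.
Beatriz ∩ Zara ∩ Yusuf ∩ Vera ∩ Callum: 11:45–12:00, 13:45–14:00, 15:15–16:00.
Beatriz ∩ Zara ∩ Yusuf ∩ Vera ∩ Callum ∩ Priya: 13:45–14:00, 15:15–16:00.
Common window lengths: 15, 45 min; longest is 45.

45 minutes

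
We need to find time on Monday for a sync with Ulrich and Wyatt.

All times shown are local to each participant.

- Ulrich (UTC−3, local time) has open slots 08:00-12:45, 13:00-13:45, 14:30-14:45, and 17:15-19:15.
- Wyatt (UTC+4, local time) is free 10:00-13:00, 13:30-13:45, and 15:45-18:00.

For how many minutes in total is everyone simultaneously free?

135 minutes

Ulrich → UTC: 11:00–15:45, 16:00–16:45, 17:30–17:45, 20:15–22:15.
Wyatt → UTC: 06:00–09:00, 09:30–09:45, 11:45–14:00.
Ulrich ∩ Wyatt: 11:45–14:00.
Total common minutes: 135.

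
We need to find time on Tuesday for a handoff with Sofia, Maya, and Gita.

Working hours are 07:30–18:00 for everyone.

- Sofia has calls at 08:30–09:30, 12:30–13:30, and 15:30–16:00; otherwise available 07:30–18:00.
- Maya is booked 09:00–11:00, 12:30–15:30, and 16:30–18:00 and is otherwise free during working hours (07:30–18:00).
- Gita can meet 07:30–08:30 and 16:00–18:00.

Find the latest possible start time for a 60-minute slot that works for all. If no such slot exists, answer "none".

07:30

Sofia free within 07:30–18:00: 07:30–08:30, 09:30–12:30, 13:30–15:30, 16:00–18:00.
Maya free within 07:30–18:00: 07:30–09:00, 11:00–12:30, 15:30–16:30.
Sofia ∩ Maya: 07:30–08:30, 11:00–12:30, 16:00–16:30.
Sofia ∩ Maya ∩ Gita: 07:30–08:30, 16:00–16:30.
Windows ≥ 60 min: 07:30–08:30.
Latest start in the last window 07:30–08:30 is 08:30 − 60 min = 07:30.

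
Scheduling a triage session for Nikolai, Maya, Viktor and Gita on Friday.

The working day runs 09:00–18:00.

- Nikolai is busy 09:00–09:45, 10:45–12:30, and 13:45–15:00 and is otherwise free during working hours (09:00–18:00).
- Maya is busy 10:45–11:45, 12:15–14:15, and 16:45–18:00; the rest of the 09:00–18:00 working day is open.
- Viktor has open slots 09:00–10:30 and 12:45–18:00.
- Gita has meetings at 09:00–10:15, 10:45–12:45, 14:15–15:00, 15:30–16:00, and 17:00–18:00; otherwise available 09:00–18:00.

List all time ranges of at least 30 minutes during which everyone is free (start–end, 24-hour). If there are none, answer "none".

Nikolai free within 09:00–18:00: 09:45–10:45, 12:30–13:45, 15:00–18:00.
Maya free within 09:00–18:00: 09:00–10:45, 11:45–12:15, 14:15–16:45.
Gita free within 09:00–18:00: 10:15–10:45, 12:45–14:15, 15:00–15:30, 16:00–17:00.
Nikolai ∩ Maya: 09:45–10:45, 15:00–16:45.
Nikolai ∩ Maya ∩ Viktor: 09:45–10:30, 15:00–16:45.
Nikolai ∩ Maya ∩ Viktor ∩ Gita: 10:15–10:30, 15:00–15:30, 16:00–16:45.
Windows ≥ 30 min: 15:00–15:30, 16:00–16:45.

15:00–15:30, 16:00–16:45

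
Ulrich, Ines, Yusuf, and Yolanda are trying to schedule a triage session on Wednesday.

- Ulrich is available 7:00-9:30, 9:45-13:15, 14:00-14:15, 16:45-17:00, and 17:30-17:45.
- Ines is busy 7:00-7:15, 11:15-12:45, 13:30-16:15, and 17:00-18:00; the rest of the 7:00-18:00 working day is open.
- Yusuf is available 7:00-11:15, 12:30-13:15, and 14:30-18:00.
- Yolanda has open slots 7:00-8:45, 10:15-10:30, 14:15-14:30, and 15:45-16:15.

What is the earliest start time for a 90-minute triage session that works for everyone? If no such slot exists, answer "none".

Ines free within 07:00–18:00: 07:15–11:15, 12:45–13:30, 16:15–17:00.
Ulrich ∩ Ines: 07:15–09:30, 09:45–11:15, 12:45–13:15, 16:45–17:00.
Ulrich ∩ Ines ∩ Yusuf: 07:15–09:30, 09:45–11:15, 12:45–13:15, 16:45–17:00.
Ulrich ∩ Ines ∩ Yusuf ∩ Yolanda: 07:15–08:45, 10:15–10:30.
Windows ≥ 90 min: 07:15–08:45.
Earliest such window starts at 07:15.

07:15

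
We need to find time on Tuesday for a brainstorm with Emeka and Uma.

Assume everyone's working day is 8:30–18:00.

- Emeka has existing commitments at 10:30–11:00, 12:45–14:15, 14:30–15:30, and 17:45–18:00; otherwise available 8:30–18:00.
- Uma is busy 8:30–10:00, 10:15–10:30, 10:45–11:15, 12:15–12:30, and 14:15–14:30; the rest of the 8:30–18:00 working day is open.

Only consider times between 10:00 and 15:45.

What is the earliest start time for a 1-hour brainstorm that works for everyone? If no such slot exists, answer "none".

11:15

Emeka free within 08:30–18:00: 08:30–10:30, 11:00–12:45, 14:15–14:30, 15:30–17:45.
Uma free within 08:30–18:00: 10:00–10:15, 10:30–10:45, 11:15–12:15, 12:30–14:15, 14:30–18:00.
Emeka ∩ Uma: 10:00–10:15, 11:15–12:15, 12:30–12:45, 15:30–17:45.
Restricted to 10:00–15:45: 10:00–10:15, 11:15–12:15, 12:30–12:45, 15:30–15:45.
Windows ≥ 60 min: 11:15–12:15.
Earliest such window starts at 11:15.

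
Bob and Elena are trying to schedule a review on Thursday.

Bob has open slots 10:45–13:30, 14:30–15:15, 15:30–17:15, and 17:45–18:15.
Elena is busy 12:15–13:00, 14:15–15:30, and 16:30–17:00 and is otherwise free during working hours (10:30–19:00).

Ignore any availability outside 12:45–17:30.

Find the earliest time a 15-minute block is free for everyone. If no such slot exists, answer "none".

Elena free within 10:30–19:00: 10:30–12:15, 13:00–14:15, 15:30–16:30, 17:00–19:00.
Bob ∩ Elena: 10:45–12:15, 13:00–13:30, 15:30–16:30, 17:00–17:15, 17:45–18:15.
Restricted to 12:45–17:30: 13:00–13:30, 15:30–16:30, 17:00–17:15.
Windows ≥ 15 min: 13:00–13:30, 15:30–16:30, 17:00–17:15.
Earliest such window starts at 13:00.

13:00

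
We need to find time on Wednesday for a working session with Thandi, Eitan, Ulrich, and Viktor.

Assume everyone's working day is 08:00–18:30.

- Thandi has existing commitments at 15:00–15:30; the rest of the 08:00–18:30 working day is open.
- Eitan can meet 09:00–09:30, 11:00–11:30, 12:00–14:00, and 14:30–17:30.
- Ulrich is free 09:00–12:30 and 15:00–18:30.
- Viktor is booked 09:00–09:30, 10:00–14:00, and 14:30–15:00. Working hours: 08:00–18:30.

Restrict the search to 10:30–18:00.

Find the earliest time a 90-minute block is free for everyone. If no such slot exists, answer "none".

Thandi free within 08:00–18:30: 08:00–15:00, 15:30–18:30.
Viktor free within 08:00–18:30: 08:00–09:00, 09:30–10:00, 14:00–14:30, 15:00–18:30.
Thandi ∩ Eitan: 09:00–09:30, 11:00–11:30, 12:00–14:00, 14:30–15:00, 15:30–17:30.
Thandi ∩ Eitan ∩ Ulrich: 09:00–09:30, 11:00–11:30, 12:00–12:30, 15:30–17:30.
Thandi ∩ Eitan ∩ Ulrich ∩ Viktor: 15:30–17:30.
Restricted to 10:30–18:00: 15:30–17:30.
Windows ≥ 90 min: 15:30–17:30.
Earliest such window starts at 15:30.

15:30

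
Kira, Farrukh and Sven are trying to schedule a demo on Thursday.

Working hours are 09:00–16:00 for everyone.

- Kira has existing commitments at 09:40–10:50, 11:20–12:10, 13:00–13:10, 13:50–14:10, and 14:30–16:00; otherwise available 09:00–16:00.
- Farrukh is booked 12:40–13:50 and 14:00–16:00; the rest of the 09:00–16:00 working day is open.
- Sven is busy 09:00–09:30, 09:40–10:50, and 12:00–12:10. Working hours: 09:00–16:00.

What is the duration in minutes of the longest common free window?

Kira free within 09:00–16:00: 09:00–09:40, 10:50–11:20, 12:10–13:00, 13:10–13:50, 14:10–14:30.
Farrukh free within 09:00–16:00: 09:00–12:40, 13:50–14:00.
Sven free within 09:00–16:00: 09:30–09:40, 10:50–12:00, 12:10–16:00.
Kira ∩ Farrukh: 09:00–09:40, 10:50–11:20, 12:10–12:40.
Kira ∩ Farrukh ∩ Sven: 09:30–09:40, 10:50–11:20, 12:10–12:40.
Common window lengths: 10, 30, 30 min; longest is 30.

30 minutes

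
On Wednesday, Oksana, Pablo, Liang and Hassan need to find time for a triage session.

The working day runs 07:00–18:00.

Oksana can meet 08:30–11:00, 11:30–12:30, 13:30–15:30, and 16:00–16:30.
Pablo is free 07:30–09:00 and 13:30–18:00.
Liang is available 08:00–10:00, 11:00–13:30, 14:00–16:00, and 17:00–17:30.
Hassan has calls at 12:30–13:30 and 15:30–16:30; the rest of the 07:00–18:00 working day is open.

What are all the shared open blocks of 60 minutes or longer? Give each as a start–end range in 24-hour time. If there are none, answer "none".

14:00–15:30

Hassan free within 07:00–18:00: 07:00–12:30, 13:30–15:30, 16:30–18:00.
Oksana ∩ Pablo: 08:30–09:00, 13:30–15:30, 16:00–16:30.
Oksana ∩ Pablo ∩ Liang: 08:30–09:00, 14:00–15:30.
Oksana ∩ Pablo ∩ Liang ∩ Hassan: 08:30–09:00, 14:00–15:30.
Windows ≥ 60 min: 14:00–15:30.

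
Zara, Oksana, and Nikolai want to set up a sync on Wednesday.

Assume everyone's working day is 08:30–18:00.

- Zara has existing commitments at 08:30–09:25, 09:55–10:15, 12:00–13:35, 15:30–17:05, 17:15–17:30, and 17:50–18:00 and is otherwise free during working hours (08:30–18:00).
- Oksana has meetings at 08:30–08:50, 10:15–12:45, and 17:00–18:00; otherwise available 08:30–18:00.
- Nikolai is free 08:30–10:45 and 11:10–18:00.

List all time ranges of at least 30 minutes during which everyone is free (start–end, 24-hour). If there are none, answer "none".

09:25–09:55, 13:35–15:30

Zara free within 08:30–18:00: 09:25–09:55, 10:15–12:00, 13:35–15:30, 17:05–17:15, 17:30–17:50.
Oksana free within 08:30–18:00: 08:50–10:15, 12:45–17:00.
Zara ∩ Oksana: 09:25–09:55, 13:35–15:30.
Zara ∩ Oksana ∩ Nikolai: 09:25–09:55, 13:35–15:30.
Windows ≥ 30 min: 09:25–09:55, 13:35–15:30.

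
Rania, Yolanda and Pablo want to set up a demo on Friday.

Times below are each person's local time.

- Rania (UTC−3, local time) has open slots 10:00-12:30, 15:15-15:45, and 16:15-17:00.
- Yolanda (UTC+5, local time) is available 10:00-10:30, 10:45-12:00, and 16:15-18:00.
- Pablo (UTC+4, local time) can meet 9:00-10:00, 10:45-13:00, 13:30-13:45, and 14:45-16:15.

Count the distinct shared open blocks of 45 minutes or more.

Rania → UTC: 13:00–15:30, 18:15–18:45, 19:15–20:00.
Yolanda → UTC: 05:00–05:30, 05:45–07:00, 11:15–13:00.
Pablo → UTC: 05:00–06:00, 06:45–09:00, 09:30–09:45, 10:45–12:15.
Rania ∩ Yolanda: (none).
Rania ∩ Yolanda ∩ Pablo: (none).
Windows ≥ 45 min: (none).
That's 0 windows.

0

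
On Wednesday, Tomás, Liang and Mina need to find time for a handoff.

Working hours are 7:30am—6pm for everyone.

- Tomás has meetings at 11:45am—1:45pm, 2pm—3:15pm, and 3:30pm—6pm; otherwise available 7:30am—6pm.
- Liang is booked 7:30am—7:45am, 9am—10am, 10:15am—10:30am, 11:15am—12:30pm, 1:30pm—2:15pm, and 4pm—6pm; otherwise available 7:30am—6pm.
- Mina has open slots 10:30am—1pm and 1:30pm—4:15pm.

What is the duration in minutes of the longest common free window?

Tomás free within 07:30–18:00: 07:30–11:45, 13:45–14:00, 15:15–15:30.
Liang free within 07:30–18:00: 07:45–09:00, 10:00–10:15, 10:30–11:15, 12:30–13:30, 14:15–16:00.
Tomás ∩ Liang: 07:45–09:00, 10:00–10:15, 10:30–11:15, 15:15–15:30.
Tomás ∩ Liang ∩ Mina: 10:30–11:15, 15:15–15:30.
Common window lengths: 45, 15 min; longest is 45.

45 minutes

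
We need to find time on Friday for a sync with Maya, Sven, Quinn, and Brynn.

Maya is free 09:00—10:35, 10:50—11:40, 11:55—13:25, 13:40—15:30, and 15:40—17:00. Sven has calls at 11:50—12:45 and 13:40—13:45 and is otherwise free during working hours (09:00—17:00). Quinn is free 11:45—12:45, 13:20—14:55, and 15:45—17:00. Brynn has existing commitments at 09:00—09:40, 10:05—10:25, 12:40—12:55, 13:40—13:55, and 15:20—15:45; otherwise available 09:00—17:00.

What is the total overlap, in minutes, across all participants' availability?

140 minutes

Sven free within 09:00–17:00: 09:00–11:50, 12:45–13:40, 13:45–17:00.
Brynn free within 09:00–17:00: 09:40–10:05, 10:25–12:40, 12:55–13:40, 13:55–15:20, 15:45–17:00.
Maya ∩ Sven: 09:00–10:35, 10:50–11:40, 12:45–13:25, 13:45–15:30, 15:40–17:00.
Maya ∩ Sven ∩ Quinn: 13:20–13:25, 13:45–14:55, 15:45–17:00.
Maya ∩ Sven ∩ Quinn ∩ Brynn: 13:20–13:25, 13:55–14:55, 15:45–17:00.
Total common minutes: 5 + 60 + 75 = 140.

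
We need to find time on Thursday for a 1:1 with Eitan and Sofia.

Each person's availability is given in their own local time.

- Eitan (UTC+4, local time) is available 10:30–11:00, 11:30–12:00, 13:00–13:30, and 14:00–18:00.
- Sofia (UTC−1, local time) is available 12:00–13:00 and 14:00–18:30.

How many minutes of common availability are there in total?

Eitan → UTC: 06:30–07:00, 07:30–08:00, 09:00–09:30, 10:00–14:00.
Sofia → UTC: 13:00–14:00, 15:00–19:30.
Eitan ∩ Sofia: 13:00–14:00.
Total common minutes: 60.

60 minutes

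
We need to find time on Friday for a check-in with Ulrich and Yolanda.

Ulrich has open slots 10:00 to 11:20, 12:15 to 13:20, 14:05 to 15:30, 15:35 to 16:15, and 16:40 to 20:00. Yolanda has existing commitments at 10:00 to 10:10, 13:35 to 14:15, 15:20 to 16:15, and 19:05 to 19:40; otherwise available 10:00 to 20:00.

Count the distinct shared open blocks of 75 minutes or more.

1

Yolanda free within 10:00–20:00: 10:10–13:35, 14:15–15:20, 16:15–19:05, 19:40–20:00.
Ulrich ∩ Yolanda: 10:10–11:20, 12:15–13:20, 14:15–15:20, 16:40–19:05, 19:40–20:00.
Windows ≥ 75 min: 16:40–19:05.
That's 1 window.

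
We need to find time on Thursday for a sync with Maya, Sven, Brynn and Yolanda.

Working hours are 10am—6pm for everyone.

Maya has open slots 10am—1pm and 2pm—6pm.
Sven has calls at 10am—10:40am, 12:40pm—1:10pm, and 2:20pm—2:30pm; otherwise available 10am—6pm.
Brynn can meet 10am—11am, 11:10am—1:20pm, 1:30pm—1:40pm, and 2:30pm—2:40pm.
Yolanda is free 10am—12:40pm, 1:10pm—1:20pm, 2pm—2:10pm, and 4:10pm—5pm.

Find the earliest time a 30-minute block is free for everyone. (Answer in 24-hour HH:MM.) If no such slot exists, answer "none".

11:10

Sven free within 10:00–18:00: 10:40–12:40, 13:10–14:20, 14:30–18:00.
Maya ∩ Sven: 10:40–12:40, 14:00–14:20, 14:30–18:00.
Maya ∩ Sven ∩ Brynn: 10:40–11:00, 11:10–12:40, 14:30–14:40.
Maya ∩ Sven ∩ Brynn ∩ Yolanda: 10:40–11:00, 11:10–12:40.
Windows ≥ 30 min: 11:10–12:40.
Earliest such window starts at 11:10.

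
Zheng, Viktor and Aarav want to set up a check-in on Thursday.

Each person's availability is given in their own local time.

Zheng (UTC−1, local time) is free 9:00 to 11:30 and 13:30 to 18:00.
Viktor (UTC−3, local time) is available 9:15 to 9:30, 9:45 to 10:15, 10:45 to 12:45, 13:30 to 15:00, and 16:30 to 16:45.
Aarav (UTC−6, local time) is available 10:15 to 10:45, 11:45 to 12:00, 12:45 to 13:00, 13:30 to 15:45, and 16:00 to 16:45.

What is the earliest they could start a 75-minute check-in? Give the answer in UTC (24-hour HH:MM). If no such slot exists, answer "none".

Zheng → UTC: 10:00–12:30, 14:30–19:00.
Viktor → UTC: 12:15–12:30, 12:45–13:15, 13:45–15:45, 16:30–18:00, 19:30–19:45.
Aarav → UTC: 16:15–16:45, 17:45–18:00, 18:45–19:00, 19:30–21:45, 22:00–22:45.
Zheng ∩ Viktor: 12:15–12:30, 14:30–15:45, 16:30–18:00.
Zheng ∩ Viktor ∩ Aarav: 16:30–16:45, 17:45–18:00.
Windows ≥ 75 min: (none).

none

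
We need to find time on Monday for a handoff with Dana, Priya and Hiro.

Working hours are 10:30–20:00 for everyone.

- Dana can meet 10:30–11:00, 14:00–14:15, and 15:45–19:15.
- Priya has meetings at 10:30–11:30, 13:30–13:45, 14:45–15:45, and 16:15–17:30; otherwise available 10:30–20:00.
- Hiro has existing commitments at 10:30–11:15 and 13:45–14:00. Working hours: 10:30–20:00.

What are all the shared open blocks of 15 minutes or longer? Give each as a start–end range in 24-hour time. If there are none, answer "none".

14:00–14:15, 15:45–16:15, 17:30–19:15

Priya free within 10:30–20:00: 11:30–13:30, 13:45–14:45, 15:45–16:15, 17:30–20:00.
Hiro free within 10:30–20:00: 11:15–13:45, 14:00–20:00.
Dana ∩ Priya: 14:00–14:15, 15:45–16:15, 17:30–19:15.
Dana ∩ Priya ∩ Hiro: 14:00–14:15, 15:45–16:15, 17:30–19:15.
Windows ≥ 15 min: 14:00–14:15, 15:45–16:15, 17:30–19:15.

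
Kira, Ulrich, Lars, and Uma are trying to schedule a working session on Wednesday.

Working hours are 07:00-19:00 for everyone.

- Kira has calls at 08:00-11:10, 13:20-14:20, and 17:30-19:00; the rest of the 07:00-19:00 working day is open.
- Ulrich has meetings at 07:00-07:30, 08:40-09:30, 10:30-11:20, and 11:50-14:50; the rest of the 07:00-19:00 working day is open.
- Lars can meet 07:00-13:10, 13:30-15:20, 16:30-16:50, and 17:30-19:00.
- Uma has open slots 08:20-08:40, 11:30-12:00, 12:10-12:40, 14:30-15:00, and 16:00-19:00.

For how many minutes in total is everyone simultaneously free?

Kira free within 07:00–19:00: 07:00–08:00, 11:10–13:20, 14:20–17:30.
Ulrich free within 07:00–19:00: 07:30–08:40, 09:30–10:30, 11:20–11:50, 14:50–19:00.
Kira ∩ Ulrich: 07:30–08:00, 11:20–11:50, 14:50–17:30.
Kira ∩ Ulrich ∩ Lars: 07:30–08:00, 11:20–11:50, 14:50–15:20, 16:30–16:50.
Kira ∩ Ulrich ∩ Lars ∩ Uma: 11:30–11:50, 14:50–15:00, 16:30–16:50.
Total common minutes: 20 + 10 + 20 = 50.

50 minutes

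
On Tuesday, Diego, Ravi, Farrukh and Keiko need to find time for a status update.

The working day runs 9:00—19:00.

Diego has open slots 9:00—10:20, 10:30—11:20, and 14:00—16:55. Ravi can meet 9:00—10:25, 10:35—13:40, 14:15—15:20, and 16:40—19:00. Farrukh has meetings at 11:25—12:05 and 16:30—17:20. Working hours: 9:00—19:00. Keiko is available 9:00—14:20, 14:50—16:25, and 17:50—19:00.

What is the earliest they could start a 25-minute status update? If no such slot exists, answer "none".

Farrukh free within 09:00–19:00: 09:00–11:25, 12:05–16:30, 17:20–19:00.
Diego ∩ Ravi: 09:00–10:20, 10:35–11:20, 14:15–15:20, 16:40–16:55.
Diego ∩ Ravi ∩ Farrukh: 09:00–10:20, 10:35–11:20, 14:15–15:20.
Diego ∩ Ravi ∩ Farrukh ∩ Keiko: 09:00–10:20, 10:35–11:20, 14:15–14:20, 14:50–15:20.
Windows ≥ 25 min: 09:00–10:20, 10:35–11:20, 14:50–15:20.
Earliest such window starts at 09:00.

09:00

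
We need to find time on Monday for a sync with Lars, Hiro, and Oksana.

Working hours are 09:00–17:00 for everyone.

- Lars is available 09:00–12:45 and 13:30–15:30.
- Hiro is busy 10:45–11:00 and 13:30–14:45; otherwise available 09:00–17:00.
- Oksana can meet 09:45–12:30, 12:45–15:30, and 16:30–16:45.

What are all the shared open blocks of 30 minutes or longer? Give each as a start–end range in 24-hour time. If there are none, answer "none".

Hiro free within 09:00–17:00: 09:00–10:45, 11:00–13:30, 14:45–17:00.
Lars ∩ Hiro: 09:00–10:45, 11:00–12:45, 14:45–15:30.
Lars ∩ Hiro ∩ Oksana: 09:45–10:45, 11:00–12:30, 14:45–15:30.
Windows ≥ 30 min: 09:45–10:45, 11:00–12:30, 14:45–15:30.

09:45–10:45, 11:00–12:30, 14:45–15:30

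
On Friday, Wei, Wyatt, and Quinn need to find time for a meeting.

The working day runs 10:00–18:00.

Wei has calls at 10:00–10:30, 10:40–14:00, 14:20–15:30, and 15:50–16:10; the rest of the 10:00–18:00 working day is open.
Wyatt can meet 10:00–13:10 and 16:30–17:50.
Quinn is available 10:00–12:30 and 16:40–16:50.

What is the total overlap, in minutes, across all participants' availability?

Wei free within 10:00–18:00: 10:30–10:40, 14:00–14:20, 15:30–15:50, 16:10–18:00.
Wei ∩ Wyatt: 10:30–10:40, 16:30–17:50.
Wei ∩ Wyatt ∩ Quinn: 10:30–10:40, 16:40–16:50.
Total common minutes: 10 + 10 = 20.

20 minutes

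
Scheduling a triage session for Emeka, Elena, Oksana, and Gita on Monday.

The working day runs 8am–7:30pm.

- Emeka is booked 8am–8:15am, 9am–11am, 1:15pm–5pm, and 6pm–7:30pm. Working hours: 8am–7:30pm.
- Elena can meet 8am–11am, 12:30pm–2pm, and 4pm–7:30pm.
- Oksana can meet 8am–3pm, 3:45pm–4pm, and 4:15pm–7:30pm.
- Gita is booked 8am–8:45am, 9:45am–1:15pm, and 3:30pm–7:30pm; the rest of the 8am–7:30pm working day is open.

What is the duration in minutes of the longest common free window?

15 minutes

Emeka free within 08:00–19:30: 08:15–09:00, 11:00–13:15, 17:00–18:00.
Gita free within 08:00–19:30: 08:45–09:45, 13:15–15:30.
Emeka ∩ Elena: 08:15–09:00, 12:30–13:15, 17:00–18:00.
Emeka ∩ Elena ∩ Oksana: 08:15–09:00, 12:30–13:15, 17:00–18:00.
Emeka ∩ Elena ∩ Oksana ∩ Gita: 08:45–09:00.
Single common window of 15 minutes.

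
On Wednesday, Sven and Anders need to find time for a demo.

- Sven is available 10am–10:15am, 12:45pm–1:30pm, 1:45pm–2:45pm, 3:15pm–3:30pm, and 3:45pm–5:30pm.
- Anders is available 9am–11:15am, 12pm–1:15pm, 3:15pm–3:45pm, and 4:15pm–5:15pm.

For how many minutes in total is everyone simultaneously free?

Sven ∩ Anders: 10:00–10:15, 12:45–13:15, 15:15–15:30, 16:15–17:15.
Total common minutes: 15 + 30 + 15 + 60 = 120.

120 minutes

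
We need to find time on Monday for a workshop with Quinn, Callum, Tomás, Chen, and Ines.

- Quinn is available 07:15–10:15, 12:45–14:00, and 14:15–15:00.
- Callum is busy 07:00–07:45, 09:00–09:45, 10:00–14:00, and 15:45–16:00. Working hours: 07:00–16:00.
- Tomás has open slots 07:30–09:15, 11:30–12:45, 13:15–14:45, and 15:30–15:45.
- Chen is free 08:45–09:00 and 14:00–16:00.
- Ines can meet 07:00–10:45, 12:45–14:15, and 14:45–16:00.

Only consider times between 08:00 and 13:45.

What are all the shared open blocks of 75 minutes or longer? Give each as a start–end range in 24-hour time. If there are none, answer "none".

none

Callum free within 07:00–16:00: 07:45–09:00, 09:45–10:00, 14:00–15:45.
Quinn ∩ Callum: 07:45–09:00, 09:45–10:00, 14:15–15:00.
Quinn ∩ Callum ∩ Tomás: 07:45–09:00, 14:15–14:45.
Quinn ∩ Callum ∩ Tomás ∩ Chen: 08:45–09:00, 14:15–14:45.
Quinn ∩ Callum ∩ Tomás ∩ Chen ∩ Ines: 08:45–09:00.
Restricted to 08:00–13:45: 08:45–09:00.
Windows ≥ 75 min: (none).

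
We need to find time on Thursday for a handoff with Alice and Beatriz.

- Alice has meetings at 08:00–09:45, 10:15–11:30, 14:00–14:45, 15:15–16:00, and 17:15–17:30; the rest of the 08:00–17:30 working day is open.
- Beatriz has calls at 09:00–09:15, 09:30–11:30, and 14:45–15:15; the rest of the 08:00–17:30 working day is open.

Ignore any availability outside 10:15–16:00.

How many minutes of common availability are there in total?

150 minutes

Alice free within 08:00–17:30: 09:45–10:15, 11:30–14:00, 14:45–15:15, 16:00–17:15.
Beatriz free within 08:00–17:30: 08:00–09:00, 09:15–09:30, 11:30–14:45, 15:15–17:30.
Alice ∩ Beatriz: 11:30–14:00, 16:00–17:15.
Restricted to 10:15–16:00: 11:30–14:00.
Total common minutes: 150.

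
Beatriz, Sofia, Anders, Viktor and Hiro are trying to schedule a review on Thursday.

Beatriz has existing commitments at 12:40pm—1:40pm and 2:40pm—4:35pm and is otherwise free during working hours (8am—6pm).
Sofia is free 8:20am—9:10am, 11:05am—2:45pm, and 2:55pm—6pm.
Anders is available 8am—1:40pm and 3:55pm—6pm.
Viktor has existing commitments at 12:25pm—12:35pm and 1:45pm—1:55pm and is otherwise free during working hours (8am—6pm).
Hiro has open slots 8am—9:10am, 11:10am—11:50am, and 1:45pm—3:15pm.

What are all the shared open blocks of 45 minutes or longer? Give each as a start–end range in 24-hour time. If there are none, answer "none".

08:20–09:10

Beatriz free within 08:00–18:00: 08:00–12:40, 13:40–14:40, 16:35–18:00.
Viktor free within 08:00–18:00: 08:00–12:25, 12:35–13:45, 13:55–18:00.
Beatriz ∩ Sofia: 08:20–09:10, 11:05–12:40, 13:40–14:40, 16:35–18:00.
Beatriz ∩ Sofia ∩ Anders: 08:20–09:10, 11:05–12:40, 16:35–18:00.
Beatriz ∩ Sofia ∩ Anders ∩ Viktor: 08:20–09:10, 11:05–12:25, 12:35–12:40, 16:35–18:00.
Beatriz ∩ Sofia ∩ Anders ∩ Viktor ∩ Hiro: 08:20–09:10, 11:10–11:50.
Windows ≥ 45 min: 08:20–09:10.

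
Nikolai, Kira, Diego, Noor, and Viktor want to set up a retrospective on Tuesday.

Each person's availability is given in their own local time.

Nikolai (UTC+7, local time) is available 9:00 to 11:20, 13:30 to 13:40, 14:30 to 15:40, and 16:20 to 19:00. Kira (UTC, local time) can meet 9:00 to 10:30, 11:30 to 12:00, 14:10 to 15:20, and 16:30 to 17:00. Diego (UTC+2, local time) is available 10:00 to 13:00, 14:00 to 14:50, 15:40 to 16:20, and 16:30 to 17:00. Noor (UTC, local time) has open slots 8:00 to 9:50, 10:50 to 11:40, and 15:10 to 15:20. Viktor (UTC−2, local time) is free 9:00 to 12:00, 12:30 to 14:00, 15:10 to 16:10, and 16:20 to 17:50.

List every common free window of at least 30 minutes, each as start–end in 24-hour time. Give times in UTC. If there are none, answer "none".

Nikolai → UTC: 02:00–04:20, 06:30–06:40, 07:30–08:40, 09:20–12:00.
Kira → UTC: 09:00–10:30, 11:30–12:00, 14:10–15:20, 16:30–17:00.
Diego → UTC: 08:00–11:00, 12:00–12:50, 13:40–14:20, 14:30–15:00.
Noor → UTC: 08:00–09:50, 10:50–11:40, 15:10–15:20.
Viktor → UTC: 11:00–14:00, 14:30–16:00, 17:10–18:10, 18:20–19:50.
Nikolai ∩ Kira: 09:20–10:30, 11:30–12:00.
Nikolai ∩ Kira ∩ Diego: 09:20–10:30.
Nikolai ∩ Kira ∩ Diego ∩ Noor: 09:20–09:50.
Nikolai ∩ Kira ∩ Diego ∩ Noor ∩ Viktor: (none).
Windows ≥ 30 min: (none).

none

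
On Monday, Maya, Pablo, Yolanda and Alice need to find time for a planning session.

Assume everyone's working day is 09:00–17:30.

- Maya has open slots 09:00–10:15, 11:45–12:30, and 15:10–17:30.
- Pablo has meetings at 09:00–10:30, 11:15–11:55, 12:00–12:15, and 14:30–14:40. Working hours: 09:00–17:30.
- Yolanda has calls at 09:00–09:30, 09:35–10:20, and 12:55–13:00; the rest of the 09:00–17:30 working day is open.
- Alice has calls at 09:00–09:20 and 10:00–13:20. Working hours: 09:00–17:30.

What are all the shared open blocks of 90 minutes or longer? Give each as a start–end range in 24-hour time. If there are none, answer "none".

15:10–17:30

Pablo free within 09:00–17:30: 10:30–11:15, 11:55–12:00, 12:15–14:30, 14:40–17:30.
Yolanda free within 09:00–17:30: 09:30–09:35, 10:20–12:55, 13:00–17:30.
Alice free within 09:00–17:30: 09:20–10:00, 13:20–17:30.
Maya ∩ Pablo: 11:55–12:00, 12:15–12:30, 15:10–17:30.
Maya ∩ Pablo ∩ Yolanda: 11:55–12:00, 12:15–12:30, 15:10–17:30.
Maya ∩ Pablo ∩ Yolanda ∩ Alice: 15:10–17:30.
Windows ≥ 90 min: 15:10–17:30.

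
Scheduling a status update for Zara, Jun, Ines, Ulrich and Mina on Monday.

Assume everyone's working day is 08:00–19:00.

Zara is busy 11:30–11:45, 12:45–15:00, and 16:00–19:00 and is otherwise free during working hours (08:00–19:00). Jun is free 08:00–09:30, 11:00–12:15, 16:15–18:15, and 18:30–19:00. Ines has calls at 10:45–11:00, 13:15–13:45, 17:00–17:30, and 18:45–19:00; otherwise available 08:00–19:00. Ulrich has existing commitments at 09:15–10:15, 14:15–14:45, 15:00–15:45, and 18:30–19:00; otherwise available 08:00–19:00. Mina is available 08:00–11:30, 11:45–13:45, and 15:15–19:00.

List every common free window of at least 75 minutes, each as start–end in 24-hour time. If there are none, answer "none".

08:00–09:15

Zara free within 08:00–19:00: 08:00–11:30, 11:45–12:45, 15:00–16:00.
Ines free within 08:00–19:00: 08:00–10:45, 11:00–13:15, 13:45–17:00, 17:30–18:45.
Ulrich free within 08:00–19:00: 08:00–09:15, 10:15–14:15, 14:45–15:00, 15:45–18:30.
Zara ∩ Jun: 08:00–09:30, 11:00–11:30, 11:45–12:15.
Zara ∩ Jun ∩ Ines: 08:00–09:30, 11:00–11:30, 11:45–12:15.
Zara ∩ Jun ∩ Ines ∩ Ulrich: 08:00–09:15, 11:00–11:30, 11:45–12:15.
Zara ∩ Jun ∩ Ines ∩ Ulrich ∩ Mina: 08:00–09:15, 11:00–11:30, 11:45–12:15.
Windows ≥ 75 min: 08:00–09:15.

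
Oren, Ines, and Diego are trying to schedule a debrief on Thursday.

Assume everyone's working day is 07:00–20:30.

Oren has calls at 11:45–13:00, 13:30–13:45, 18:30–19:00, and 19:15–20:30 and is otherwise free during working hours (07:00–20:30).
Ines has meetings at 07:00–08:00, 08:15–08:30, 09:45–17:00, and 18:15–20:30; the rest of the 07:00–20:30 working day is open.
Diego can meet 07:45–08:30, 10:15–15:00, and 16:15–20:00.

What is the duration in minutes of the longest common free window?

Oren free within 07:00–20:30: 07:00–11:45, 13:00–13:30, 13:45–18:30, 19:00–19:15.
Ines free within 07:00–20:30: 08:00–08:15, 08:30–09:45, 17:00–18:15.
Oren ∩ Ines: 08:00–08:15, 08:30–09:45, 17:00–18:15.
Oren ∩ Ines ∩ Diego: 08:00–08:15, 17:00–18:15.
Common window lengths: 15, 75 min; longest is 75.

75 minutes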